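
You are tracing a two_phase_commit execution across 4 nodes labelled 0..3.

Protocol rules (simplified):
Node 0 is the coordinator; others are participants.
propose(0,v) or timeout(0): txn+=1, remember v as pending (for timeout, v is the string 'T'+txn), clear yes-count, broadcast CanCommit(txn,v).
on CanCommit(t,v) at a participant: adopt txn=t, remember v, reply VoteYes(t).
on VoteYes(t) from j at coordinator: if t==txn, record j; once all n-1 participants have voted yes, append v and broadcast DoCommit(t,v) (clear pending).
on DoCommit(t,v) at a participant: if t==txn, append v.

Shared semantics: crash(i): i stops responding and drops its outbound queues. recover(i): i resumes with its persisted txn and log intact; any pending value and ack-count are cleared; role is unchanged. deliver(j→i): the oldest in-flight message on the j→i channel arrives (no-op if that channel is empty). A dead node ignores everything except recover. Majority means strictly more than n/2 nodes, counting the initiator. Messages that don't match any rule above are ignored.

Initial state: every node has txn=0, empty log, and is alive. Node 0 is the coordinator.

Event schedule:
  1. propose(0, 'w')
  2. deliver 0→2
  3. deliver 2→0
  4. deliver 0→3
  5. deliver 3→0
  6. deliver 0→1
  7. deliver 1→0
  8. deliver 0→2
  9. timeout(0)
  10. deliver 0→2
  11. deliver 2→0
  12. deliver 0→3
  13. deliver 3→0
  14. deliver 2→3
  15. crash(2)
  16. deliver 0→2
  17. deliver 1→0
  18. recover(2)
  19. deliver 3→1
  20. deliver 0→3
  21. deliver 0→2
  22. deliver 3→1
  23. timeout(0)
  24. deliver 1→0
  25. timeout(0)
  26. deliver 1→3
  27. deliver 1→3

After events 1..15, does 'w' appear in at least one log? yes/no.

e1 propose(0,'w'): 0[coor,t=1,-]
e2 deliver 0→2: 2[part,t=1,-]
e3 deliver 2→0: ·
e4 deliver 0→3: 3[part,t=1,-]
e5 deliver 3→0: ·
e6 deliver 0→1: 1[part,t=1,-]
e7 deliver 1→0: 0[coor,t=1,w]
e8 deliver 0→2: 2[part,t=1,w]
e9 timeout(0): 0[coor,t=2,w]
e10 deliver 0→2: 2[part,t=2,w]
e11 deliver 2→0: ·
e12 deliver 0→3: 3[part,t=1,w]
e13 deliver 3→0: ·
e14 deliver 2→3: ·
e15 crash(2): 2[✗part,t=2,w]

yes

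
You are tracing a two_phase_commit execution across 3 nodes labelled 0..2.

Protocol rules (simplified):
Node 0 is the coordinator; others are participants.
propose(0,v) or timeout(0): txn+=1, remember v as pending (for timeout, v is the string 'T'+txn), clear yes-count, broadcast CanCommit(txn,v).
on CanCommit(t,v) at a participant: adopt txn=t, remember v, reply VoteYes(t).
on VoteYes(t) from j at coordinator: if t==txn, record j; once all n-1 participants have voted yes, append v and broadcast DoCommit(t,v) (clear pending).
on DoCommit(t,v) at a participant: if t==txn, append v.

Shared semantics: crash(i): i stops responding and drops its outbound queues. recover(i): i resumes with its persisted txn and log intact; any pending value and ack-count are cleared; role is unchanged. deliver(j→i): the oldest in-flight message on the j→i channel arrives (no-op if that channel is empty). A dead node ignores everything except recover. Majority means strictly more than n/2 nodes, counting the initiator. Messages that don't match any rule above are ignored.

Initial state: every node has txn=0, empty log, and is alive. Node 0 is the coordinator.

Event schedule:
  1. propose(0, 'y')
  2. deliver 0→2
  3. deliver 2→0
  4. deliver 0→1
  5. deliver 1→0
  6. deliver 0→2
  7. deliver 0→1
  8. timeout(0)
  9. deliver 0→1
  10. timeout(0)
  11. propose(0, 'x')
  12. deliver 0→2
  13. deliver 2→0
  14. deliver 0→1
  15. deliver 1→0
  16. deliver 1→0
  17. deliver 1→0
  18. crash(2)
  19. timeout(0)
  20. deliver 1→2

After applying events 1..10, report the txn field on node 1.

2

[1] propose(0,'y') → N0(coor t1 [-])
[2] deliver 0→2 → N2(part t1 [-])
[3] deliver 2→0 → ∅
[4] deliver 0→1 → N1(part t1 [-])
[5] deliver 1→0 → N0(coor t1 [y])
[6] deliver 0→2 → N2(part t1 [y])
[7] deliver 0→1 → N1(part t1 [y])
[8] timeout(0) → N0(coor t2 [y])
[9] deliver 0→1 → N1(part t2 [y])
[10] timeout(0) → N0(coor t3 [y])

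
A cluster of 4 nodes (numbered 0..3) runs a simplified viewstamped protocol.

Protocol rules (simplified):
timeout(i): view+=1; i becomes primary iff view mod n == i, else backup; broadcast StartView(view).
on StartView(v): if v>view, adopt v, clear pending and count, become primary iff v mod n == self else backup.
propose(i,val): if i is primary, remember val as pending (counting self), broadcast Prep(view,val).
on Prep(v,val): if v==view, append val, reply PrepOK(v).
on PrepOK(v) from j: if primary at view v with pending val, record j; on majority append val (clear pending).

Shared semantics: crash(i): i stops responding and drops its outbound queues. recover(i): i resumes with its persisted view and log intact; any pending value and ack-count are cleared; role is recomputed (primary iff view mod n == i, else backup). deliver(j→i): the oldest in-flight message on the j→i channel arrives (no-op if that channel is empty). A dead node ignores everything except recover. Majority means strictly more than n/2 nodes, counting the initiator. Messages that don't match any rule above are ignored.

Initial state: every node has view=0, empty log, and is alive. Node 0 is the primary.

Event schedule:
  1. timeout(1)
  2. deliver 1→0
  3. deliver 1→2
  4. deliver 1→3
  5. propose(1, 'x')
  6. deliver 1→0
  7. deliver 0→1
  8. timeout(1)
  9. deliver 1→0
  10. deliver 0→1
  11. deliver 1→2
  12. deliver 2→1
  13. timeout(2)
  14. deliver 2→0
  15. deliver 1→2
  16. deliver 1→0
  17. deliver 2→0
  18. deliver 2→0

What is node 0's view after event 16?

2

e1 timeout(1): 1[prim,v=1,-]
e2 deliver 1→0: 0[back,v=1,-]
e3 deliver 1→2: 2[back,v=1,-]
e4 deliver 1→3: 3[back,v=1,-]
e5 propose(1,'x'): ·
e6 deliver 1→0: 0[back,v=1,x]
e7 deliver 0→1: ·
e8 timeout(1): 1[back,v=2,-]
e9 deliver 1→0: 0[back,v=2,x]
e10 deliver 0→1: ·
e11 deliver 1→2: 2[back,v=1,x]
e12 deliver 2→1: ·
e13 timeout(2): 2[prim,v=2,x]
e14 deliver 2→0: ·
e15 deliver 1→2: ·
e16 deliver 1→0: ·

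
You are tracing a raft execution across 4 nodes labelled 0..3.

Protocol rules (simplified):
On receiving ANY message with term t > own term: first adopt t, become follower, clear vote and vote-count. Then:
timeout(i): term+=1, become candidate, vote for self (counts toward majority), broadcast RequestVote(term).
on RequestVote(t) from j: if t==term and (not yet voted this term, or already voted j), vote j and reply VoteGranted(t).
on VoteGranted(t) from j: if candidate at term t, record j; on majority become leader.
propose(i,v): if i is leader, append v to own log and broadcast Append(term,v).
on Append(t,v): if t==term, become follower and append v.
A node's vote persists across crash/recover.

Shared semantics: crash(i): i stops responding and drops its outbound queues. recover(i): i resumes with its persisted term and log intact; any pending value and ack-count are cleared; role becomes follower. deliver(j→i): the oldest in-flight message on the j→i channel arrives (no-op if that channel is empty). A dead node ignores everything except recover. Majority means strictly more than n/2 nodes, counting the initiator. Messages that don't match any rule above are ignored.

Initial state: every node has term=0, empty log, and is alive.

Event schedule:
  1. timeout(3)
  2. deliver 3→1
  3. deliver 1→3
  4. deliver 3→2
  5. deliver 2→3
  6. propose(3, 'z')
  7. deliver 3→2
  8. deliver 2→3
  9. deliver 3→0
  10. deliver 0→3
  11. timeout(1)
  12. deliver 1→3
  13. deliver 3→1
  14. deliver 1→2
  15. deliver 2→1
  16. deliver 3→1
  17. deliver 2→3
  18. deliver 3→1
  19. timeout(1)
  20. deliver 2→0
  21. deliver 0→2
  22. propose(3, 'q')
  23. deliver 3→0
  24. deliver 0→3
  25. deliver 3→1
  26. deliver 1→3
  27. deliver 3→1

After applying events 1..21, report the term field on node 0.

1

after 1 — timeout(3): n3:cand/t1/[-]
after 2 — deliver 3→1: n1:foll/t1/[-]
after 3 — deliver 1→3: ·
after 4 — deliver 3→2: n2:foll/t1/[-]
after 5 — deliver 2→3: n3:lead/t1/[-]
after 6 — propose(3,'z'): n3:lead/t1/[z]
after 7 — deliver 3→2: n2:foll/t1/[z]
after 8 — deliver 2→3: ·
after 9 — deliver 3→0: n0:foll/t1/[-]
after 10 — deliver 0→3: ·
after 11 — timeout(1): n1:cand/t2/[-]
after 12 — deliver 1→3: n3:foll/t2/[z]
after 13 — deliver 3→1: ·
after 14 — deliver 1→2: n2:foll/t2/[z]
after 15 — deliver 2→1: ·
after 16 — deliver 3→1: n1:lead/t2/[-]
after 17 — deliver 2→3: ·
after 18 — deliver 3→1: ·
after 19 — timeout(1): n1:cand/t3/[-]
after 20 — deliver 2→0: ·
after 21 — deliver 0→2: ·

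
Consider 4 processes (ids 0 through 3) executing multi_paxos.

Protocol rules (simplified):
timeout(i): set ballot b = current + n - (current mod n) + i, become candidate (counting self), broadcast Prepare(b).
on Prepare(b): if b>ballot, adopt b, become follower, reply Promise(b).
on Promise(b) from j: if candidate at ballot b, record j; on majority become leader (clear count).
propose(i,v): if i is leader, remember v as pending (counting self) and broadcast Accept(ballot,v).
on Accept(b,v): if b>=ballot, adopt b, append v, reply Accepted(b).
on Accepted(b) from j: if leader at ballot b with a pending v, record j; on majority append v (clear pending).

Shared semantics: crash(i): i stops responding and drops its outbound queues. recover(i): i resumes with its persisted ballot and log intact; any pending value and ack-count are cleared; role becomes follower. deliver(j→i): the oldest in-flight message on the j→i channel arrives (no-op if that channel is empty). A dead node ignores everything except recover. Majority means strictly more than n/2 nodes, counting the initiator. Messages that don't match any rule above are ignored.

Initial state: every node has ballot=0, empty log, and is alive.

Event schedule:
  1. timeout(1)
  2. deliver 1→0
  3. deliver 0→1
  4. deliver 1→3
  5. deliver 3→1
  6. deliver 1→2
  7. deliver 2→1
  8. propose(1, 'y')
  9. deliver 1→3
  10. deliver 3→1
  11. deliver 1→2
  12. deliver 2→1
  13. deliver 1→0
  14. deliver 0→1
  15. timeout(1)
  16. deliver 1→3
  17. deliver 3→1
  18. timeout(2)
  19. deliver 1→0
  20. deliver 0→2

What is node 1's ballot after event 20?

after 1 — timeout(1): n1:cand/b5/[-]
after 2 — deliver 1→0: n0:foll/b5/[-]
after 3 — deliver 0→1: ·
after 4 — deliver 1→3: n3:foll/b5/[-]
after 5 — deliver 3→1: n1:lead/b5/[-]
after 6 — deliver 1→2: n2:foll/b5/[-]
after 7 — deliver 2→1: ·
after 8 — propose(1,'y'): ·
after 9 — deliver 1→3: n3:foll/b5/[y]
after 10 — deliver 3→1: ·
after 11 — deliver 1→2: n2:foll/b5/[y]
after 12 — deliver 2→1: n1:lead/b5/[y]
after 13 — deliver 1→0: n0:foll/b5/[y]
after 14 — deliver 0→1: ·
after 15 — timeout(1): n1:cand/b9/[y]
after 16 — deliver 1→3: n3:foll/b9/[y]
after 17 — deliver 3→1: ·
after 18 — timeout(2): n2:cand/b10/[y]
after 19 — deliver 1→0: n0:foll/b9/[y]
after 20 — deliver 0→2: ·

9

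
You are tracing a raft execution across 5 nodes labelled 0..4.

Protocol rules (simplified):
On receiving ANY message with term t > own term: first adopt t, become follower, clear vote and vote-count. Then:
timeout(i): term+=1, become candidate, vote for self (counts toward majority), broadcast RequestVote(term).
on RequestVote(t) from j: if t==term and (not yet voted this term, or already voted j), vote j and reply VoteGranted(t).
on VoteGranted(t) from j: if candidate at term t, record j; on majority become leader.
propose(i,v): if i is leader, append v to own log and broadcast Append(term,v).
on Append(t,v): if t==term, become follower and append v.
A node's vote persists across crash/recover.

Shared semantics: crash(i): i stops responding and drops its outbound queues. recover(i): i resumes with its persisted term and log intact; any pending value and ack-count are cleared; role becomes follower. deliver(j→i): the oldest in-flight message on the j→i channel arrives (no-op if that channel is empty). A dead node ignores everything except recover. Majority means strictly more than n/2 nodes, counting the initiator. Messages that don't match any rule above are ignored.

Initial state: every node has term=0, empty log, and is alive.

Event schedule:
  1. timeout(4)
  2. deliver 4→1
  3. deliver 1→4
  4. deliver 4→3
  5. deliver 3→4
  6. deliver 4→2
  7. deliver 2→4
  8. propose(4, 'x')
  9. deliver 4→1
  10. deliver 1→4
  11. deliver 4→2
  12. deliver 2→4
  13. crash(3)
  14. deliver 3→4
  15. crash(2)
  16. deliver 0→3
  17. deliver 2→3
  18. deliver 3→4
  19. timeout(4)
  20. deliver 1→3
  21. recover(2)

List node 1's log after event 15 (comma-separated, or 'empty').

[1] timeout(4) → N4(cand t1 [-])
[2] deliver 4→1 → N1(foll t1 [-])
[3] deliver 1→4 → ∅
[4] deliver 4→3 → N3(foll t1 [-])
[5] deliver 3→4 → N4(lead t1 [-])
[6] deliver 4→2 → N2(foll t1 [-])
[7] deliver 2→4 → ∅
[8] propose(4,'x') → N4(lead t1 [x])
[9] deliver 4→1 → N1(foll t1 [x])
[10] deliver 1→4 → ∅
[11] deliver 4→2 → N2(foll t1 [x])
[12] deliver 2→4 → ∅
[13] crash(3) → N3(✗foll t1 [-])
[14] deliver 3→4 → ∅
[15] crash(2) → N2(✗foll t1 [x])

x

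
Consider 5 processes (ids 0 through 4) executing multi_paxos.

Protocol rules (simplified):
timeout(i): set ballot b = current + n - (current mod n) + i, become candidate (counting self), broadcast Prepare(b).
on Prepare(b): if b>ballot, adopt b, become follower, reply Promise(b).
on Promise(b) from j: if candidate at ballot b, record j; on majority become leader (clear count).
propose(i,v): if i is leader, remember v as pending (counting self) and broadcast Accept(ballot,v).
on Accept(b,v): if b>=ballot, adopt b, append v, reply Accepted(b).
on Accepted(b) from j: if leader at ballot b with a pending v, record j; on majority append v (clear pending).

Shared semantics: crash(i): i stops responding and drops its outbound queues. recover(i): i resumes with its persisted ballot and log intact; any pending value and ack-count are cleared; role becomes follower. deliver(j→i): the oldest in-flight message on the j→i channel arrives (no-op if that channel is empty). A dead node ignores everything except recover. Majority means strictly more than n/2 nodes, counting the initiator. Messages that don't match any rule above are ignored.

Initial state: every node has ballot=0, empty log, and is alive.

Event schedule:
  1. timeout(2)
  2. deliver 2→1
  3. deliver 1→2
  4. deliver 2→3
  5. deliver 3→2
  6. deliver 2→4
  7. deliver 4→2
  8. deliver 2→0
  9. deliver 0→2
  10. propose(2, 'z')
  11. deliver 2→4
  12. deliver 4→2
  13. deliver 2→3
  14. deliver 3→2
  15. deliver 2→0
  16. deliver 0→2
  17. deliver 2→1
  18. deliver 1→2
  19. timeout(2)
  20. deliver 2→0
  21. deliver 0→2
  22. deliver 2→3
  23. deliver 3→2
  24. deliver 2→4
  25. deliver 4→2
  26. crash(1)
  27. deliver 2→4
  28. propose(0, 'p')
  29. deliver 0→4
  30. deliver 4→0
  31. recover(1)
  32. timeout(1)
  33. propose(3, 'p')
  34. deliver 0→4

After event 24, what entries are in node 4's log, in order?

step 1 timeout(2): 2={cand,b=7,log=-}
step 2 deliver 2→1: 1={foll,b=7,log=-}
step 3 deliver 1→2: —
step 4 deliver 2→3: 3={foll,b=7,log=-}
step 5 deliver 3→2: 2={lead,b=7,log=-}
step 6 deliver 2→4: 4={foll,b=7,log=-}
step 7 deliver 4→2: —
step 8 deliver 2→0: 0={foll,b=7,log=-}
step 9 deliver 0→2: —
step 10 propose(2,'z'): —
step 11 deliver 2→4: 4={foll,b=7,log=z}
step 12 deliver 4→2: —
step 13 deliver 2→3: 3={foll,b=7,log=z}
step 14 deliver 3→2: 2={lead,b=7,log=z}
step 15 deliver 2→0: 0={foll,b=7,log=z}
step 16 deliver 0→2: —
step 17 deliver 2→1: 1={foll,b=7,log=z}
step 18 deliver 1→2: —
step 19 timeout(2): 2={cand,b=12,log=z}
step 20 deliver 2→0: 0={foll,b=12,log=z}
step 21 deliver 0→2: —
step 22 deliver 2→3: 3={foll,b=12,log=z}
step 23 deliver 3→2: 2={lead,b=12,log=z}
step 24 deliver 2→4: 4={foll,b=12,log=z}

z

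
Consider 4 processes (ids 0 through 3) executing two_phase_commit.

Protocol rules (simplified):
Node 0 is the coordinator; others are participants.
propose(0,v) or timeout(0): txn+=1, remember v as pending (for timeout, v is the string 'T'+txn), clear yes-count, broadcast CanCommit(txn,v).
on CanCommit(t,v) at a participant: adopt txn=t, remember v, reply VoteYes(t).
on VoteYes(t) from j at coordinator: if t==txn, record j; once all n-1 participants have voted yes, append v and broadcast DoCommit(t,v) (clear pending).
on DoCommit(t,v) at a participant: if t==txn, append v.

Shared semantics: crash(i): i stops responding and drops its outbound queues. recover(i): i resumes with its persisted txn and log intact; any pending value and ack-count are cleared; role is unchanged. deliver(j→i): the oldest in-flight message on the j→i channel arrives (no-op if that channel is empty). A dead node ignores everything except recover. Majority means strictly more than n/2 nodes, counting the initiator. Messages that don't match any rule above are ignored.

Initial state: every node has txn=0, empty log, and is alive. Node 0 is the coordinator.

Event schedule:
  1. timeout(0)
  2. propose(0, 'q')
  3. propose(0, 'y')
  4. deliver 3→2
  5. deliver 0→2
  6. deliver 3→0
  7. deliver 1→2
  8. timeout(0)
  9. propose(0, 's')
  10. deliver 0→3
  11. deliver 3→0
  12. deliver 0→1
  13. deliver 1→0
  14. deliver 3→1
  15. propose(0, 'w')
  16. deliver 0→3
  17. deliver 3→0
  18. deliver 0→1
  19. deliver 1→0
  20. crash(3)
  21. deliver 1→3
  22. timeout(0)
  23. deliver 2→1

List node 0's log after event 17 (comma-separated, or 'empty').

after 1 — timeout(0): n0:coor/t1/[-]
after 2 — propose(0,'q'): n0:coor/t2/[-]
after 3 — propose(0,'y'): n0:coor/t3/[-]
after 4 — deliver 3→2: ·
after 5 — deliver 0→2: n2:part/t1/[-]
after 6 — deliver 3→0: ·
after 7 — deliver 1→2: ·
after 8 — timeout(0): n0:coor/t4/[-]
after 9 — propose(0,'s'): n0:coor/t5/[-]
after 10 — deliver 0→3: n3:part/t1/[-]
after 11 — deliver 3→0: ·
after 12 — deliver 0→1: n1:part/t1/[-]
after 13 — deliver 1→0: ·
after 14 — deliver 3→1: ·
after 15 — propose(0,'w'): n0:coor/t6/[-]
after 16 — deliver 0→3: n3:part/t2/[-]
after 17 — deliver 3→0: ·

empty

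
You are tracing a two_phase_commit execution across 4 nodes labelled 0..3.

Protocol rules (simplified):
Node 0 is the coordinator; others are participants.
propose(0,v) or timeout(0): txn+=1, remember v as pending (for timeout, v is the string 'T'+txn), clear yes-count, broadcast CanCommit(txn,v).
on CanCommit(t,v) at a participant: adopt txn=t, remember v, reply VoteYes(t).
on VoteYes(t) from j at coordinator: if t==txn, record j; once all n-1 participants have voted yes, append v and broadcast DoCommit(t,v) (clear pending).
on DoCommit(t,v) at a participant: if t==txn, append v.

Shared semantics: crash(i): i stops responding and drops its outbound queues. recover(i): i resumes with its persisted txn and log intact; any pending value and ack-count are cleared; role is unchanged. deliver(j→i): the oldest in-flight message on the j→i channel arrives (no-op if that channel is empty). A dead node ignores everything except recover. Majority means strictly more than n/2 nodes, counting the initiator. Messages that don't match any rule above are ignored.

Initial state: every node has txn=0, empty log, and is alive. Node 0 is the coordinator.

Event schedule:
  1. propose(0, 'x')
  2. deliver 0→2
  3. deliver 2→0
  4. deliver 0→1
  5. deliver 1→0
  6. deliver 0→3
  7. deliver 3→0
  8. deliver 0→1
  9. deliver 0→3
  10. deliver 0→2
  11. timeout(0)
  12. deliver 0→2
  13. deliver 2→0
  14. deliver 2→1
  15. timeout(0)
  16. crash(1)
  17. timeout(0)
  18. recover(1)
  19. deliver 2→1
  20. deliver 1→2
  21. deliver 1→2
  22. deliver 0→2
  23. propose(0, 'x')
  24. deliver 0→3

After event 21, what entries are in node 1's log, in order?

[1] propose(0,'x') → N0(coor t1 [-])
[2] deliver 0→2 → N2(part t1 [-])
[3] deliver 2→0 → ∅
[4] deliver 0→1 → N1(part t1 [-])
[5] deliver 1→0 → ∅
[6] deliver 0→3 → N3(part t1 [-])
[7] deliver 3→0 → N0(coor t1 [x])
[8] deliver 0→1 → N1(part t1 [x])
[9] deliver 0→3 → N3(part t1 [x])
[10] deliver 0→2 → N2(part t1 [x])
[11] timeout(0) → N0(coor t2 [x])
[12] deliver 0→2 → N2(part t2 [x])
[13] deliver 2→0 → ∅
[14] deliver 2→1 → ∅
[15] timeout(0) → N0(coor t3 [x])
[16] crash(1) → N1(✗part t1 [x])
[17] timeout(0) → N0(coor t4 [x])
[18] recover(1) → N1(part t1 [x])
[19] deliver 2→1 → ∅
[20] deliver 1→2 → ∅
[21] deliver 1→2 → ∅

x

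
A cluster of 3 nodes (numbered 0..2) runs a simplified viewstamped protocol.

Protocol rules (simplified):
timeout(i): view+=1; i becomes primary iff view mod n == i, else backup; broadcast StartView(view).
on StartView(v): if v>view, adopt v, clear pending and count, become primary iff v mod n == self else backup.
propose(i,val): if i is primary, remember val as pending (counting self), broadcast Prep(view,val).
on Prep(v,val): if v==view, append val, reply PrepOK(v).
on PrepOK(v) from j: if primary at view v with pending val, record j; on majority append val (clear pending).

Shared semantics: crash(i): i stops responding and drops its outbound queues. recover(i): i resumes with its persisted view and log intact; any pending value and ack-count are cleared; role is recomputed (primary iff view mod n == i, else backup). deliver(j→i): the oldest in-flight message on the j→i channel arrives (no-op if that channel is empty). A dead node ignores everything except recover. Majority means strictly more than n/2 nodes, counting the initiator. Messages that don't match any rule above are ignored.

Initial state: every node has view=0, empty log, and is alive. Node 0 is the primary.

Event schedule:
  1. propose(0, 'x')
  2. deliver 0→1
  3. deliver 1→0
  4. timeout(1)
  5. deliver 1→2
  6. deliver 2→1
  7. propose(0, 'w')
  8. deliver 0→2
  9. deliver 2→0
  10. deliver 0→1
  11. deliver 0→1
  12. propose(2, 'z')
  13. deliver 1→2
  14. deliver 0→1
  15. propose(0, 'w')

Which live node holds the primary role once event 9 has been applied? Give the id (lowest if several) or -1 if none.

0

step 1 propose(0,'x'): —
step 2 deliver 0→1: 1={back,v=0,log=x}
step 3 deliver 1→0: 0={prim,v=0,log=x}
step 4 timeout(1): 1={prim,v=1,log=x}
step 5 deliver 1→2: 2={back,v=1,log=-}
step 6 deliver 2→1: —
step 7 propose(0,'w'): —
step 8 deliver 0→2: —
step 9 deliver 2→0: —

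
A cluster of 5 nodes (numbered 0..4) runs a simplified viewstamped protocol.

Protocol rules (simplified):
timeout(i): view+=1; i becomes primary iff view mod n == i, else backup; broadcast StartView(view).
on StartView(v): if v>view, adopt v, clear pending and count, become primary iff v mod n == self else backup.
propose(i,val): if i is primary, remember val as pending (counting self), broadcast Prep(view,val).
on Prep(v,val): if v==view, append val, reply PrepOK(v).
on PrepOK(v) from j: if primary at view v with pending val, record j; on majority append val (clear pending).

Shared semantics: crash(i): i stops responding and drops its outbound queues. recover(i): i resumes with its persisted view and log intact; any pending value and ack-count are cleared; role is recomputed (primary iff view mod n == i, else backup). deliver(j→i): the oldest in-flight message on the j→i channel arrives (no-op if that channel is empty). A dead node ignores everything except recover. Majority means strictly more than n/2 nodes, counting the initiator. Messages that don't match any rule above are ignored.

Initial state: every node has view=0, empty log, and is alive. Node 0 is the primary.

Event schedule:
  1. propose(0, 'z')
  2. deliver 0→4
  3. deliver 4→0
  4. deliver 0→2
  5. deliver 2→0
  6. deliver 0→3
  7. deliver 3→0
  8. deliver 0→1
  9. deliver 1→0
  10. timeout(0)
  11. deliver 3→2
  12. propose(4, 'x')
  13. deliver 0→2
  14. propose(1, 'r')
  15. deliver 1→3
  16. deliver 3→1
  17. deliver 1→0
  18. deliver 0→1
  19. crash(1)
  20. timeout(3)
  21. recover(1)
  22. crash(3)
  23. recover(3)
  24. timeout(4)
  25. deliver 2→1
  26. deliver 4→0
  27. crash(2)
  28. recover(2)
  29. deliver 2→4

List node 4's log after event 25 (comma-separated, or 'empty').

z

e1 propose(0,'z'): ·
e2 deliver 0→4: 4[back,v=0,z]
e3 deliver 4→0: ·
e4 deliver 0→2: 2[back,v=0,z]
e5 deliver 2→0: 0[prim,v=0,z]
e6 deliver 0→3: 3[back,v=0,z]
e7 deliver 3→0: ·
e8 deliver 0→1: 1[back,v=0,z]
e9 deliver 1→0: ·
e10 timeout(0): 0[back,v=1,z]
e11 deliver 3→2: ·
e12 propose(4,'x'): ·
e13 deliver 0→2: 2[back,v=1,z]
e14 propose(1,'r'): ·
e15 deliver 1→3: ·
e16 deliver 3→1: ·
e17 deliver 1→0: ·
e18 deliver 0→1: 1[prim,v=1,z]
e19 crash(1): 1[✗prim,v=1,z]
e20 timeout(3): 3[back,v=1,z]
e21 recover(1): 1[prim,v=1,z]
e22 crash(3): 3[✗back,v=1,z]
e23 recover(3): 3[back,v=1,z]
e24 timeout(4): 4[back,v=1,z]
e25 deliver 2→1: ·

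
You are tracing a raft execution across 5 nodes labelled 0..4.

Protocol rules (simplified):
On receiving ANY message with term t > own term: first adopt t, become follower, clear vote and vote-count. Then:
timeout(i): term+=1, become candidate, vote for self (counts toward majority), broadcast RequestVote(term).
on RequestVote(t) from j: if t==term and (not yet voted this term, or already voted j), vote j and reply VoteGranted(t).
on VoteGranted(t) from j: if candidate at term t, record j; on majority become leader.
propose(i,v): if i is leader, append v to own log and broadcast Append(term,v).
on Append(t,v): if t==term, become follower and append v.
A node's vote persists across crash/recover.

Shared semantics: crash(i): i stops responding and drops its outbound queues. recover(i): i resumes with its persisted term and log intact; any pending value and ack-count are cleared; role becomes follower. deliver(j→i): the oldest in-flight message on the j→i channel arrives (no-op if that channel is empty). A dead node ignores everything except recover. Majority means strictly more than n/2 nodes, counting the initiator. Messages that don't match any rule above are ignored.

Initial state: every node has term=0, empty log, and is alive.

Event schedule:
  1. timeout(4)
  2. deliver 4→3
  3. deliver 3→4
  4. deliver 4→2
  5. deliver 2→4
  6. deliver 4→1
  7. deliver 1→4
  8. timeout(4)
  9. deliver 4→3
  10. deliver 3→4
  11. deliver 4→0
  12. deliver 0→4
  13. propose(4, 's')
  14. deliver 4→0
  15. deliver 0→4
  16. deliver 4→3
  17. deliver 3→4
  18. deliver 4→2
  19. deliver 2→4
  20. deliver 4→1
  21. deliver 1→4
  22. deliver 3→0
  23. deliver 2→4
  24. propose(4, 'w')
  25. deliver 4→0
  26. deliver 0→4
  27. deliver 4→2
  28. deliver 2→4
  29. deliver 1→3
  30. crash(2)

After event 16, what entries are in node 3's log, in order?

1. timeout(4):  <4:cand t1 ->
2. deliver 4→3:  <3:foll t1 ->
3. deliver 3→4:  nop
4. deliver 4→2:  <2:foll t1 ->
5. deliver 2→4:  <4:lead t1 ->
6. deliver 4→1:  <1:foll t1 ->
7. deliver 1→4:  nop
8. timeout(4):  <4:cand t2 ->
9. deliver 4→3:  <3:foll t2 ->
10. deliver 3→4:  nop
11. deliver 4→0:  <0:foll t1 ->
12. deliver 0→4:  nop
13. propose(4,'s'):  nop
14. deliver 4→0:  <0:foll t2 ->
15. deliver 0→4:  <4:lead t2 ->
16. deliver 4→3:  nop

empty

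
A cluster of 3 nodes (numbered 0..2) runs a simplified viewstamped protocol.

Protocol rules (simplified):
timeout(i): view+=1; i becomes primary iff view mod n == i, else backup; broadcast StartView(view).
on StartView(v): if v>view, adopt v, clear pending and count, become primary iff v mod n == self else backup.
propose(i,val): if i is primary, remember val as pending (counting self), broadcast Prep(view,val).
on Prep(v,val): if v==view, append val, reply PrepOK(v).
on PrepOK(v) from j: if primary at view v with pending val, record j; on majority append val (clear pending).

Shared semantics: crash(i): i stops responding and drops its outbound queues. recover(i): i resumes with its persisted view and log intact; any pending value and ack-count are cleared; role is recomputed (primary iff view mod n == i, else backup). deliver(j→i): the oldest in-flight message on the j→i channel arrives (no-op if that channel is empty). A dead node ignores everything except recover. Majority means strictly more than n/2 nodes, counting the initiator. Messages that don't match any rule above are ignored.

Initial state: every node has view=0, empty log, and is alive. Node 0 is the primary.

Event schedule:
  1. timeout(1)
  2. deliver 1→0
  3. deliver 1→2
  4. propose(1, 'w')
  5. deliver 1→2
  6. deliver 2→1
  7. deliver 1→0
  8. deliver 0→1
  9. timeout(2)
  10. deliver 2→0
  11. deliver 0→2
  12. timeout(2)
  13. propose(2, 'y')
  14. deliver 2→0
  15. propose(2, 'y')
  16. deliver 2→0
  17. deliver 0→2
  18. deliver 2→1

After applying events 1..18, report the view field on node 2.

e1 timeout(1): 1[prim,v=1,-]
e2 deliver 1→0: 0[back,v=1,-]
e3 deliver 1→2: 2[back,v=1,-]
e4 propose(1,'w'): ·
e5 deliver 1→2: 2[back,v=1,w]
e6 deliver 2→1: 1[prim,v=1,w]
e7 deliver 1→0: 0[back,v=1,w]
e8 deliver 0→1: ·
e9 timeout(2): 2[prim,v=2,w]
e10 deliver 2→0: 0[back,v=2,w]
e11 deliver 0→2: ·
e12 timeout(2): 2[back,v=3,w]
e13 propose(2,'y'): ·
e14 deliver 2→0: 0[prim,v=3,w]
e15 propose(2,'y'): ·
e16 deliver 2→0: ·
e17 deliver 0→2: ·
e18 deliver 2→1: 1[back,v=2,w]

3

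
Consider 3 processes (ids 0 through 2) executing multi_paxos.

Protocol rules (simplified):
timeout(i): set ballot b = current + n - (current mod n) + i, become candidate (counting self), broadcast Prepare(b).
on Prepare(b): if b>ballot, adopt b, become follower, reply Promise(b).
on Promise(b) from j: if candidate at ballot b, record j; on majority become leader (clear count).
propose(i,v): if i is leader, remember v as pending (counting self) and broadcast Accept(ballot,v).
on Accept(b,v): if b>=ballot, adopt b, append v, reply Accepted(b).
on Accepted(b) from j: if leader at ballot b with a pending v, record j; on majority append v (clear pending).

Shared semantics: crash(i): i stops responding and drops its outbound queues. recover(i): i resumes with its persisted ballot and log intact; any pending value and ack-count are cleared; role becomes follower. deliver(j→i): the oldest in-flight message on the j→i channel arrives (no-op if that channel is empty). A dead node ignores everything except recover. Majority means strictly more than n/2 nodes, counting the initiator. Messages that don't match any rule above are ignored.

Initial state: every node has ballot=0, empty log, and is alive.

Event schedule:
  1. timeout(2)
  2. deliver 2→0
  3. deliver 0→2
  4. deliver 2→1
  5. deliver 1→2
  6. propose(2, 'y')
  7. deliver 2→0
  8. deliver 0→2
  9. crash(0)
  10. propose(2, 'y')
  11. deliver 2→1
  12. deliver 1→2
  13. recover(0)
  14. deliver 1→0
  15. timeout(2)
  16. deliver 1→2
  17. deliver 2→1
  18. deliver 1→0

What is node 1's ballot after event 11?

5

1. timeout(2):  <2:cand b5 ->
2. deliver 2→0:  <0:foll b5 ->
3. deliver 0→2:  <2:lead b5 ->
4. deliver 2→1:  <1:foll b5 ->
5. deliver 1→2:  nop
6. propose(2,'y'):  nop
7. deliver 2→0:  <0:foll b5 y>
8. deliver 0→2:  <2:lead b5 y>
9. crash(0):  <0:✗foll b5 y>
10. propose(2,'y'):  nop
11. deliver 2→1:  <1:foll b5 y>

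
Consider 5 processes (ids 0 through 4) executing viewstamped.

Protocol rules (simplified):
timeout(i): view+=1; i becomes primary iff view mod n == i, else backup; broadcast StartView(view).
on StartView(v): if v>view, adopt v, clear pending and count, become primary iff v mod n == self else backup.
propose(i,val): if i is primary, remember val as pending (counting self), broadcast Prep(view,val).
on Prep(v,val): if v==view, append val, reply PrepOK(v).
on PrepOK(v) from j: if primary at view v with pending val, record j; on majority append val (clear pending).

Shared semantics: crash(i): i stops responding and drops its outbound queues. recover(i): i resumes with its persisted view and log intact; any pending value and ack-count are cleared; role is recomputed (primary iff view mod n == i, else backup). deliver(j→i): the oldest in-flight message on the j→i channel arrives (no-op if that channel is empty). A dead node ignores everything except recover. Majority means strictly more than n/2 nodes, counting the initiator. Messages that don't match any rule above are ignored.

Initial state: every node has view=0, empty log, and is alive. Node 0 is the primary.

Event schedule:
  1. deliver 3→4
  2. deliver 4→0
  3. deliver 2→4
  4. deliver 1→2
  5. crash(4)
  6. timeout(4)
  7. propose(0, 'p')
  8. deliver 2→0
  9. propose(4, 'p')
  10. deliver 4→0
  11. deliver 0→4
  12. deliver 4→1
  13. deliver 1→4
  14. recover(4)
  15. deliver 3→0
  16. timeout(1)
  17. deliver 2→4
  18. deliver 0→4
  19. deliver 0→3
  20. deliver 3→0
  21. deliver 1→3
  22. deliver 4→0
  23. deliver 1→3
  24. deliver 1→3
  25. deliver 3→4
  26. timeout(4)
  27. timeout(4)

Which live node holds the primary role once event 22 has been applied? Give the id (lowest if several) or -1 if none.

e1 deliver 3→4: ·
e2 deliver 4→0: ·
e3 deliver 2→4: ·
e4 deliver 1→2: ·
e5 crash(4): 4[✗back,v=0,-]
e6 timeout(4): ·
e7 propose(0,'p'): ·
e8 deliver 2→0: ·
e9 propose(4,'p'): ·
e10 deliver 4→0: ·
e11 deliver 0→4: ·
e12 deliver 4→1: ·
e13 deliver 1→4: ·
e14 recover(4): 4[back,v=0,-]
e15 deliver 3→0: ·
e16 timeout(1): 1[prim,v=1,-]
e17 deliver 2→4: ·
e18 deliver 0→4: 4[back,v=0,p]
e19 deliver 0→3: 3[back,v=0,p]
e20 deliver 3→0: ·
e21 deliver 1→3: 3[back,v=1,p]
e22 deliver 4→0: 0[prim,v=0,p]

0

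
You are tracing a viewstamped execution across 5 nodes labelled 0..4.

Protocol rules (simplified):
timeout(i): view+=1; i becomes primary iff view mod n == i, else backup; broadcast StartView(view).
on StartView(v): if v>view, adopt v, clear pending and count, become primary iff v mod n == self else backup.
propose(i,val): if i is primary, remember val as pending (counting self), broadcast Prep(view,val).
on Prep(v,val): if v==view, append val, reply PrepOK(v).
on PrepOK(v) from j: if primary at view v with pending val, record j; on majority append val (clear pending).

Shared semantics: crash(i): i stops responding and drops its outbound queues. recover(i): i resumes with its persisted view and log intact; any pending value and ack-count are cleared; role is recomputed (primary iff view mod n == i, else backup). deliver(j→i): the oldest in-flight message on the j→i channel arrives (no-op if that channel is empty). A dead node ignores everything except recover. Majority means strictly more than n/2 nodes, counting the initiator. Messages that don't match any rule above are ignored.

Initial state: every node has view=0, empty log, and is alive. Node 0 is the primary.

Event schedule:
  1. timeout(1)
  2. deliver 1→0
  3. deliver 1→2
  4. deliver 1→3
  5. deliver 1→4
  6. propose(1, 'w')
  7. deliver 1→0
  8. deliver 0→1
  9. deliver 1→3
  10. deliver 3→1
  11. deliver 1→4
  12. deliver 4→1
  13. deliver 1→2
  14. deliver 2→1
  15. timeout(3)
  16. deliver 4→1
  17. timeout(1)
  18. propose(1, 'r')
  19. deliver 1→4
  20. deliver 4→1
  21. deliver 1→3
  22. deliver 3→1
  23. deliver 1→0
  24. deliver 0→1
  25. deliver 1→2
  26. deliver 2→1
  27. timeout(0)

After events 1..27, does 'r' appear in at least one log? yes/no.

no

step 1 timeout(1): 1={prim,v=1,log=-}
step 2 deliver 1→0: 0={back,v=1,log=-}
step 3 deliver 1→2: 2={back,v=1,log=-}
step 4 deliver 1→3: 3={back,v=1,log=-}
step 5 deliver 1→4: 4={back,v=1,log=-}
step 6 propose(1,'w'): —
step 7 deliver 1→0: 0={back,v=1,log=w}
step 8 deliver 0→1: —
step 9 deliver 1→3: 3={back,v=1,log=w}
step 10 deliver 3→1: 1={prim,v=1,log=w}
step 11 deliver 1→4: 4={back,v=1,log=w}
step 12 deliver 4→1: —
step 13 deliver 1→2: 2={back,v=1,log=w}
step 14 deliver 2→1: —
step 15 timeout(3): 3={back,v=2,log=w}
step 16 deliver 4→1: —
step 17 timeout(1): 1={back,v=2,log=w}
step 18 propose(1,'r'): —
step 19 deliver 1→4: 4={back,v=2,log=w}
step 20 deliver 4→1: —
step 21 deliver 1→3: —
step 22 deliver 3→1: —
step 23 deliver 1→0: 0={back,v=2,log=w}
step 24 deliver 0→1: —
step 25 deliver 1→2: 2={prim,v=2,log=w}
step 26 deliver 2→1: —
step 27 timeout(0): 0={back,v=3,log=w}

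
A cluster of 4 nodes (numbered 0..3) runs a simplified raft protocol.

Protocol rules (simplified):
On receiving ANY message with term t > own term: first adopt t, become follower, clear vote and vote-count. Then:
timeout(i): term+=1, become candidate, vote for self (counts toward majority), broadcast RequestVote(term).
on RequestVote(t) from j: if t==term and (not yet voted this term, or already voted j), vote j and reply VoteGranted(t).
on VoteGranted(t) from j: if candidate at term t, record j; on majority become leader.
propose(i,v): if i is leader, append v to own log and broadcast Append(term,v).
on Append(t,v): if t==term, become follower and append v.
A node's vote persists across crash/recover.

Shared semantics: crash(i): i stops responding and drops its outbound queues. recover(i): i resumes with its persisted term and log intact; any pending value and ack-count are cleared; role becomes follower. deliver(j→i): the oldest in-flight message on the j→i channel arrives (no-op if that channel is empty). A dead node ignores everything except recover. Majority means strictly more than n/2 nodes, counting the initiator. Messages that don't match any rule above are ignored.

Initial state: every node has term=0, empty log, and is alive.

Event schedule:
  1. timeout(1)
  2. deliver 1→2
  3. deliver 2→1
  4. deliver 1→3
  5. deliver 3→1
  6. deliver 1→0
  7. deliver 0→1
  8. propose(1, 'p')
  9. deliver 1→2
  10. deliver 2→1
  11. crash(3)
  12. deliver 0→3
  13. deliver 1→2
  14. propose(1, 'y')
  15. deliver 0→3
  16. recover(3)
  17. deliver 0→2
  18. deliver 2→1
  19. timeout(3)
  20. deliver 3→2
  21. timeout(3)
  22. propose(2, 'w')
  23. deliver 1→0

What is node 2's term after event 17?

e1 timeout(1): 1[cand,t=1,-]
e2 deliver 1→2: 2[foll,t=1,-]
e3 deliver 2→1: ·
e4 deliver 1→3: 3[foll,t=1,-]
e5 deliver 3→1: 1[lead,t=1,-]
e6 deliver 1→0: 0[foll,t=1,-]
e7 deliver 0→1: ·
e8 propose(1,'p'): 1[lead,t=1,p]
e9 deliver 1→2: 2[foll,t=1,p]
e10 deliver 2→1: ·
e11 crash(3): 3[✗foll,t=1,-]
e12 deliver 0→3: ·
e13 deliver 1→2: ·
e14 propose(1,'y'): 1[lead,t=1,p,y]
e15 deliver 0→3: ·
e16 recover(3): 3[foll,t=1,-]
e17 deliver 0→2: ·

1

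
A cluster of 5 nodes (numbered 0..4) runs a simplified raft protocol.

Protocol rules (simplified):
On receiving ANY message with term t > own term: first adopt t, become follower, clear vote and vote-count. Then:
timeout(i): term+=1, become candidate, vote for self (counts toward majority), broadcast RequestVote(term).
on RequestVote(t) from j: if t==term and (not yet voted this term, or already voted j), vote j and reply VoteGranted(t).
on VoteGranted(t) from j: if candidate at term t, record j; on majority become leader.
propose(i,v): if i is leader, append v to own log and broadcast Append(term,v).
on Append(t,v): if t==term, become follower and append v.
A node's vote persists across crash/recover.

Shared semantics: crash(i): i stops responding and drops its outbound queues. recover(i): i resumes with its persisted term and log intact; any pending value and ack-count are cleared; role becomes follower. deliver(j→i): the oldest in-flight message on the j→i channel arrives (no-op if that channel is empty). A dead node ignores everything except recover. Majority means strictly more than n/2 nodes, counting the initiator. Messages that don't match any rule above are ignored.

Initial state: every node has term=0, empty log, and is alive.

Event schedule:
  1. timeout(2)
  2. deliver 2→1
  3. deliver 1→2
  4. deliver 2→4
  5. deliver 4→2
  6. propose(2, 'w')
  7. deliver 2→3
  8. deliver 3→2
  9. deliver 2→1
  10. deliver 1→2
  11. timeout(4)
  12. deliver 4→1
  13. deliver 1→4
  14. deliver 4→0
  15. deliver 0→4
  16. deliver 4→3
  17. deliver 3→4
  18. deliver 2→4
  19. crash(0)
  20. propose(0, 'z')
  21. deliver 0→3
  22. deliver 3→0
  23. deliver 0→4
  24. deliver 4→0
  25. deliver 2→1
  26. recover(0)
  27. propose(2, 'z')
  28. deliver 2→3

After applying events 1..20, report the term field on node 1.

[1] timeout(2) → N2(cand t1 [-])
[2] deliver 2→1 → N1(foll t1 [-])
[3] deliver 1→2 → ∅
[4] deliver 2→4 → N4(foll t1 [-])
[5] deliver 4→2 → N2(lead t1 [-])
[6] propose(2,'w') → N2(lead t1 [w])
[7] deliver 2→3 → N3(foll t1 [-])
[8] deliver 3→2 → ∅
[9] deliver 2→1 → N1(foll t1 [w])
[10] deliver 1→2 → ∅
[11] timeout(4) → N4(cand t2 [-])
[12] deliver 4→1 → N1(foll t2 [w])
[13] deliver 1→4 → ∅
[14] deliver 4→0 → N0(foll t2 [-])
[15] deliver 0→4 → N4(lead t2 [-])
[16] deliver 4→3 → N3(foll t2 [-])
[17] deliver 3→4 → ∅
[18] deliver 2→4 → ∅
[19] crash(0) → N0(✗foll t2 [-])
[20] propose(0,'z') → ∅

2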